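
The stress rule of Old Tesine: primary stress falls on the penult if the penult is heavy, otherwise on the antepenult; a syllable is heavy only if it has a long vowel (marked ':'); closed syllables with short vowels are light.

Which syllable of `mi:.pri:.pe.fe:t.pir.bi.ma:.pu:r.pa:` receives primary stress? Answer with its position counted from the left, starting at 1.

Weights: 7 ma: H, 8 pu:r H, 9 pa: H.
The penult (syllable 8, pu:r) is heavy, so it takes stress.
Primary stress: syllable 8 → mi:.pri:.pe.fe:t.pir.bi.ma:.ˈpu:r.pa:.

8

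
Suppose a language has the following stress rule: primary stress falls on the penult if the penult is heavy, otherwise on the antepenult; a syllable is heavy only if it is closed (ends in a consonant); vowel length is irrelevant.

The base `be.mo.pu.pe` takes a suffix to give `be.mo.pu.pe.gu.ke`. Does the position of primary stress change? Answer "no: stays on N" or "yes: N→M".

yes: 2→4

Base `be.mo.pu.pe` (4 syllables):
  Weights: 2 mo L, 3 pu L, 4 pe L.
  The penult (syllable 3, pu) is light, so stress falls on the antepenult (syllable 2, mo).
  → primary stress on syllable 2.
Suffixed `be.mo.pu.pe.gu.ke` (6 syllables):
  Weights: 4 pe L, 5 gu L, 6 ke L.
  The penult (syllable 5, gu) is light, so stress falls on the antepenult (syllable 4, pe).
  → primary stress on syllable 4.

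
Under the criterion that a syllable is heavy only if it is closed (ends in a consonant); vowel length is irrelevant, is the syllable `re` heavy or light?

`re`: short vowel, open (no coda). Open (no coda) → light.

light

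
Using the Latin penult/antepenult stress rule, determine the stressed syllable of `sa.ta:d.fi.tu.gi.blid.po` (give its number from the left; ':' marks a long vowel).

Classical Latin: stress the penult if heavy (long vowel or closed), else the antepenult.
Weights: 5 gi L, 6 blid H, 7 po L.
The penult (syllable 6, blid) is heavy, so it takes stress.
Stress on syllable 6: sa.ta:d.fi.tu.gi.ˈblid.po.

6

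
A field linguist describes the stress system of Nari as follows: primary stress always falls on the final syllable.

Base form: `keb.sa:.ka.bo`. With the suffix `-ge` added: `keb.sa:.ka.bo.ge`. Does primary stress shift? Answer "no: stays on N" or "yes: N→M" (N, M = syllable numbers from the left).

yes: 4→5

Base `keb.sa:.ka.bo` (4 syllables):
  The word has 4 syllables; the final syllable is syllable 4 (bo).
  → primary stress on syllable 4.
Suffixed `keb.sa:.ka.bo.ge` (5 syllables):
  The word has 5 syllables; the final syllable is syllable 5 (ge).
  → primary stress on syllable 5.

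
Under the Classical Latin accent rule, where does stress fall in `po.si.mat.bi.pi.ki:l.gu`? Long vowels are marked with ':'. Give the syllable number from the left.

Classical Latin: stress the penult if heavy (long vowel or closed), else the antepenult.
Weights: 5 pi L, 6 ki:l H, 7 gu L.
The penult (syllable 6, ki:l) is heavy, so it takes stress.
Stress on syllable 6: po.si.mat.bi.pi.ˈki:l.gu.

6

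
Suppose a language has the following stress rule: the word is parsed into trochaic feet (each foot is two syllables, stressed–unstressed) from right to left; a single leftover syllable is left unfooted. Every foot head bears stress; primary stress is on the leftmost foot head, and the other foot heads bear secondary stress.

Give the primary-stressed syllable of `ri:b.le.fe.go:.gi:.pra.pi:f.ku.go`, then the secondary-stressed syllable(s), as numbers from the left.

primary 2, secondary 4, 6, 8

Parse right to left into trochaic (ˈσσ) feet: ri:b (ˈle.fe) (ˈgo:.gi:) (ˈpra.pi:f) (ˈku.go). Syllable 1 is left unfooted.
Foot heads (stressed positions): 2, 4, 6, 8.
End Rule Leftmost: primary stress on the leftmost head = syllable 2.
Secondary stress on 4, 6, 8: ri:b.ˈle.fe.ˌgo:.gi:.ˌpra.pi:f.ˌku.go.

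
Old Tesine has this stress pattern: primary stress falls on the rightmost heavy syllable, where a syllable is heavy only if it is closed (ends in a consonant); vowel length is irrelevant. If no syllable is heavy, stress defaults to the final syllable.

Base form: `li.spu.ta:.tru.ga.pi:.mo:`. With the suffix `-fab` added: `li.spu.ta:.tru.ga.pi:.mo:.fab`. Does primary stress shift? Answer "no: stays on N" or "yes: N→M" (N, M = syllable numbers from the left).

yes: 7→8

Base `li.spu.ta:.tru.ga.pi:.mo:` (7 syllables):
  Weights: 1 li L, 2 spu L, 3 ta: L, 4 tru L, 5 ga L, 6 pi: L, 7 mo: L.
  No heavy syllable in the domain; default to the final syllable = syllable 7.
  → primary stress on syllable 7.
Suffixed `li.spu.ta:.tru.ga.pi:.mo:.fab` (8 syllables):
  Weights: 1 li L, 2 spu L, 3 ta: L, 4 tru L, 5 ga L, 6 pi: L, 7 mo: L, 8 fab H.
  Heavy syllables in the domain: 8. The rightmost is syllable 8 (fab).
  → primary stress on syllable 8.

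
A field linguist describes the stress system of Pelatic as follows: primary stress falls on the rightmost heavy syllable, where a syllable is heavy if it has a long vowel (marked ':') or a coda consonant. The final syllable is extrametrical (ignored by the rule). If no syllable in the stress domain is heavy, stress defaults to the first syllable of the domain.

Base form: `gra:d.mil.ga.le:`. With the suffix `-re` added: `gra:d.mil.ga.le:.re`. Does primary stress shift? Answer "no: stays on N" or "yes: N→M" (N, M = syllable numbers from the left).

Base `gra:d.mil.ga.le:` (4 syllables):
  The final syllable (4, le:) is extrametrical; the stress domain is syllables 1–3.
  Weights: 1 gra:d H, 2 mil H, 3 ga L.
  Heavy syllables in the domain: 1, 2. The rightmost is syllable 2 (mil).
  → primary stress on syllable 2.
Suffixed `gra:d.mil.ga.le:.re` (5 syllables):
  The final syllable (5, re) is extrametrical; the stress domain is syllables 1–4.
  Weights: 1 gra:d H, 2 mil H, 3 ga L, 4 le: H.
  Heavy syllables in the domain: 1, 2, 4. The rightmost is syllable 4 (le:).
  → primary stress on syllable 4.

yes: 2→4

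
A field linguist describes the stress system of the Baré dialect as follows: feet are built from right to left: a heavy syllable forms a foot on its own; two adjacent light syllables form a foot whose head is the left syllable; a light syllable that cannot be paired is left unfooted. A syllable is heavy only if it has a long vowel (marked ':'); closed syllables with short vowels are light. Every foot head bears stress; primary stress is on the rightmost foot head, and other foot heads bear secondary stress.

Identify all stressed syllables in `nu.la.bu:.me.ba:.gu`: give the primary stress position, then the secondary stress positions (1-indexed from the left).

Weights: 1 nu L, 2 la L, 3 bu: H, 4 me L, 5 ba: H, 6 gu L.
Parse right to left (heavy = foot alone; LL = one foot; stranded L unfooted): (ˈnu.la) (ˈbu:) me (ˈba:) gu.
Foot heads: 1, 3, 5.
Primary stress on the rightmost head = syllable 5.
Secondary stress on 1, 3: ˌnu.la.ˌbu:.me.ˈba:.gu.

primary 5, secondary 1, 3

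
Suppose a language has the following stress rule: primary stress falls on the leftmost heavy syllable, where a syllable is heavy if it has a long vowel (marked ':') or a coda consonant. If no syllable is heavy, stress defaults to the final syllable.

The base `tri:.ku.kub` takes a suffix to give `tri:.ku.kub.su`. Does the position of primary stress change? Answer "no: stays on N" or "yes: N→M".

no: stays on 1

Base `tri:.ku.kub` (3 syllables):
  Weights: 1 tri: H, 2 ku L, 3 kub H.
  Heavy syllables in the domain: 1, 3. The leftmost is syllable 1 (tri:).
  → primary stress on syllable 1.
Suffixed `tri:.ku.kub.su` (4 syllables):
  Weights: 1 tri: H, 2 ku L, 3 kub H, 4 su L.
  Heavy syllables in the domain: 1, 3. The leftmost is syllable 1 (tri:).
  → primary stress on syllable 1.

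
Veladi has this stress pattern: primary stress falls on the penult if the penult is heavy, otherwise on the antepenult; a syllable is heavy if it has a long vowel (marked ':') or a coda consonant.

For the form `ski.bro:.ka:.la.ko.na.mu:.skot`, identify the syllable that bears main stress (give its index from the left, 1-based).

Weights: 6 na L, 7 mu: H, 8 skot H.
The penult (syllable 7, mu:) is heavy, so it takes stress.
Primary stress: syllable 7 → ski.bro:.ka:.la.ko.na.ˈmu:.skot.

7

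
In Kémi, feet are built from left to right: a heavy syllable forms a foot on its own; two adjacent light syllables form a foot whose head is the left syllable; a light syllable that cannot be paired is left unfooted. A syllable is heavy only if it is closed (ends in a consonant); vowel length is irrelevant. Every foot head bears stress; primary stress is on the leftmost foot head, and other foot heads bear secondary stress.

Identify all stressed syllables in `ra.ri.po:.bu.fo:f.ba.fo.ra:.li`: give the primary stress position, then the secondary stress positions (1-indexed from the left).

primary 1, secondary 3, 5, 6, 8

Weights: 1 ra L, 2 ri L, 3 po: L, 4 bu L, 5 fo:f H, 6 ba L, 7 fo L, 8 ra: L, 9 li L.
Parse left to right (heavy = foot alone; LL = one foot; stranded L unfooted): (ˈra.ri) (ˈpo:.bu) (ˈfo:f) (ˈba.fo) (ˈra:.li).
Foot heads: 1, 3, 5, 6, 8.
Primary stress on the leftmost head = syllable 1.
Secondary stress on 3, 5, 6, 8: ˈra.ri.ˌpo:.bu.ˌfo:f.ˌba.fo.ˌra:.li.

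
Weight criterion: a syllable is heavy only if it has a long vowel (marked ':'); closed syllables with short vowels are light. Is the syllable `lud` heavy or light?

light

`lud`: short vowel, closed (coda /d/). Short vowel → light.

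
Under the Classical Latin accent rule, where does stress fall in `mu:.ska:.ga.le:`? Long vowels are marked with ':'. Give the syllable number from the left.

Classical Latin: stress the penult if heavy (long vowel or closed), else the antepenult.
Weights: 2 ska: H, 3 ga L, 4 le: H.
The penult (syllable 3, ga) is light, so stress falls on the antepenult (syllable 2, ska:).
Stress on syllable 2: mu:.ˈska:.ga.le:.

2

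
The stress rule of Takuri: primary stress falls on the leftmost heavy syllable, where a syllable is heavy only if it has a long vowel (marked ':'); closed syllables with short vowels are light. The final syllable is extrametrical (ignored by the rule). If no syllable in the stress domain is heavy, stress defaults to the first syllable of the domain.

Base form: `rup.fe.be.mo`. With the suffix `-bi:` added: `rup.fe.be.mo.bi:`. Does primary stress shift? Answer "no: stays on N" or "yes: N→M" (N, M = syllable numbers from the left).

no: stays on 1

Base `rup.fe.be.mo` (4 syllables):
  The final syllable (4, mo) is extrametrical; the stress domain is syllables 1–3.
  Weights: 1 rup L, 2 fe L, 3 be L.
  No heavy syllable in the domain; default to the first syllable of the domain = syllable 1.
  → primary stress on syllable 1.
Suffixed `rup.fe.be.mo.bi:` (5 syllables):
  The final syllable (5, bi:) is extrametrical; the stress domain is syllables 1–4.
  Weights: 1 rup L, 2 fe L, 3 be L, 4 mo L.
  No heavy syllable in the domain; default to the first syllable of the domain = syllable 1.
  → primary stress on syllable 1.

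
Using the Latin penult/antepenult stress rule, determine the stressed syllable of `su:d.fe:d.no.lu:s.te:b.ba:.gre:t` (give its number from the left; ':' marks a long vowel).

6

Classical Latin: stress the penult if heavy (long vowel or closed), else the antepenult.
Weights: 5 te:b H, 6 ba: H, 7 gre:t H.
The penult (syllable 6, ba:) is heavy, so it takes stress.
Stress on syllable 6: su:d.fe:d.no.lu:s.te:b.ˈba:.gre:t.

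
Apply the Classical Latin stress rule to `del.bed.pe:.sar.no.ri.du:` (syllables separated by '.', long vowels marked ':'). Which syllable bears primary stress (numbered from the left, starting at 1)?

5

Classical Latin: stress the penult if heavy (long vowel or closed), else the antepenult.
Weights: 5 no L, 6 ri L, 7 du: H.
The penult (syllable 6, ri) is light, so stress falls on the antepenult (syllable 5, no).
Stress on syllable 5: del.bed.pe:.sar.ˈno.ri.du:.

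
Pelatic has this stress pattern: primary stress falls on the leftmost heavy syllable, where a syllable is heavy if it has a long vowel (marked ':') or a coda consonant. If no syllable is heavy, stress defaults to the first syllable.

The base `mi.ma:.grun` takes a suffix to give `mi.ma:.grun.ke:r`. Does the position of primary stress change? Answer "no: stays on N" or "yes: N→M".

no: stays on 2

Base `mi.ma:.grun` (3 syllables):
  Weights: 1 mi L, 2 ma: H, 3 grun H.
  Heavy syllables in the domain: 2, 3. The leftmost is syllable 2 (ma:).
  → primary stress on syllable 2.
Suffixed `mi.ma:.grun.ke:r` (4 syllables):
  Weights: 1 mi L, 2 ma: H, 3 grun H, 4 ke:r H.
  Heavy syllables in the domain: 2, 3, 4. The leftmost is syllable 2 (ma:).
  → primary stress on syllable 2.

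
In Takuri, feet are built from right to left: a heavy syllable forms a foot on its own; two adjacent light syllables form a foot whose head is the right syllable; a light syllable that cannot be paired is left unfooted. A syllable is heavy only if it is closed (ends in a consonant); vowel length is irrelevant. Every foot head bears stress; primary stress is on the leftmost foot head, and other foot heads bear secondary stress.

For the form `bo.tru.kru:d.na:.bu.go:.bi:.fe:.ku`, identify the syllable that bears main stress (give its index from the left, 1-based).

2

Weights: 1 bo L, 2 tru L, 3 kru:d H, 4 na: L, 5 bu L, 6 go: L, 7 bi: L, 8 fe: L, 9 ku L.
Parse right to left (heavy = foot alone; LL = one foot; stranded L unfooted): (bo.ˈtru) (ˈkru:d) (na:.ˈbu) (go:.ˈbi:) (fe:.ˈku).
Foot heads: 2, 3, 5, 7, 9.
Primary stress on the leftmost head = syllable 2.
Primary stress: syllable 2 → bo.ˈtru.kru:d.na:.bu.go:.bi:.fe:.ku.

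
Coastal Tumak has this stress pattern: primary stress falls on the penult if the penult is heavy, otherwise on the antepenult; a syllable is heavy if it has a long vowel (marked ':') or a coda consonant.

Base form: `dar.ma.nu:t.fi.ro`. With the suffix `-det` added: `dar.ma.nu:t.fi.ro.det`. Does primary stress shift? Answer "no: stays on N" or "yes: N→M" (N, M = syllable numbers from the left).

Base `dar.ma.nu:t.fi.ro` (5 syllables):
  Weights: 3 nu:t H, 4 fi L, 5 ro L.
  The penult (syllable 4, fi) is light, so stress falls on the antepenult (syllable 3, nu:t).
  → primary stress on syllable 3.
Suffixed `dar.ma.nu:t.fi.ro.det` (6 syllables):
  Weights: 4 fi L, 5 ro L, 6 det H.
  The penult (syllable 5, ro) is light, so stress falls on the antepenult (syllable 4, fi).
  → primary stress on syllable 4.

yes: 3→4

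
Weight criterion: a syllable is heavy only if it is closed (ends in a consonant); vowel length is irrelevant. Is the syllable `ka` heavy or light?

light

`ka`: short vowel, open (no coda). Open (no coda) → light.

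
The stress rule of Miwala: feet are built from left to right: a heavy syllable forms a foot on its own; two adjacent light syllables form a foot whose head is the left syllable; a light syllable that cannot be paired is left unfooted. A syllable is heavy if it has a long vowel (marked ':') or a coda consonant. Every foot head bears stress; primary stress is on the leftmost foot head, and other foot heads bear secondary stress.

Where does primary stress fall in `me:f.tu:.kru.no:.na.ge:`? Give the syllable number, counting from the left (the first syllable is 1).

Weights: 1 me:f H, 2 tu: H, 3 kru L, 4 no: H, 5 na L, 6 ge: H.
Parse left to right (heavy = foot alone; LL = one foot; stranded L unfooted): (ˈme:f) (ˈtu:) kru (ˈno:) na (ˈge:).
Foot heads: 1, 2, 4, 6.
Primary stress on the leftmost head = syllable 1.
Primary stress: syllable 1 → ˈme:f.tu:.kru.no:.na.ge:.

1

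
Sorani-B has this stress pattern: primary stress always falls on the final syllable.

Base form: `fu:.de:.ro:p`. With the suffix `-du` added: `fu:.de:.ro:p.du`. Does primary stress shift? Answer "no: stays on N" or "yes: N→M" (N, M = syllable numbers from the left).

Base `fu:.de:.ro:p` (3 syllables):
  The word has 3 syllables; the final syllable is syllable 3 (ro:p).
  → primary stress on syllable 3.
Suffixed `fu:.de:.ro:p.du` (4 syllables):
  The word has 4 syllables; the final syllable is syllable 4 (du).
  → primary stress on syllable 4.

yes: 3→4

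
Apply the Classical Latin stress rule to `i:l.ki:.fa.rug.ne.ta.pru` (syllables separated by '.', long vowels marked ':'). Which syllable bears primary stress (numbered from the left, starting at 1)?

Classical Latin: stress the penult if heavy (long vowel or closed), else the antepenult.
Weights: 5 ne L, 6 ta L, 7 pru L.
The penult (syllable 6, ta) is light, so stress falls on the antepenult (syllable 5, ne).
Stress on syllable 5: i:l.ki:.fa.rug.ˈne.ta.pru.

5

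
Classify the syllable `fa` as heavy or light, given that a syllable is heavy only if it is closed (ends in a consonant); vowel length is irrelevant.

`fa`: short vowel, open (no coda). Open (no coda) → light.

light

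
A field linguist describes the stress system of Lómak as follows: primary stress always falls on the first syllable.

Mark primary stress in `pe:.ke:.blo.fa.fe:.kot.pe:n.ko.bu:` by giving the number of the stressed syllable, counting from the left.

1

The word has 9 syllables; the first syllable is syllable 1 (pe:).
Primary stress: syllable 1 → ˈpe:.ke:.blo.fa.fe:.kot.pe:n.ko.bu:.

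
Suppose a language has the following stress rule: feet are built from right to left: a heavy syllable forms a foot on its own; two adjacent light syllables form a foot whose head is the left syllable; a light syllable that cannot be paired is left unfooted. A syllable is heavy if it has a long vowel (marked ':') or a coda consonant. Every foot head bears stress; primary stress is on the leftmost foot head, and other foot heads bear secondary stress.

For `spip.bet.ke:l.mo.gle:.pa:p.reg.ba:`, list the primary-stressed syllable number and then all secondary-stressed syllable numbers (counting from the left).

Weights: 1 spip H, 2 bet H, 3 ke:l H, 4 mo L, 5 gle: H, 6 pa:p H, 7 reg H, 8 ba: H.
Parse right to left (heavy = foot alone; LL = one foot; stranded L unfooted): (ˈspip) (ˈbet) (ˈke:l) mo (ˈgle:) (ˈpa:p) (ˈreg) (ˈba:).
Foot heads: 1, 2, 3, 5, 6, 7, 8.
Primary stress on the leftmost head = syllable 1.
Secondary stress on 2, 3, 5, 6, 7, 8: ˈspip.ˌbet.ˌke:l.mo.ˌgle:.ˌpa:p.ˌreg.ˌba:.

primary 1, secondary 2, 3, 5, 6, 7, 8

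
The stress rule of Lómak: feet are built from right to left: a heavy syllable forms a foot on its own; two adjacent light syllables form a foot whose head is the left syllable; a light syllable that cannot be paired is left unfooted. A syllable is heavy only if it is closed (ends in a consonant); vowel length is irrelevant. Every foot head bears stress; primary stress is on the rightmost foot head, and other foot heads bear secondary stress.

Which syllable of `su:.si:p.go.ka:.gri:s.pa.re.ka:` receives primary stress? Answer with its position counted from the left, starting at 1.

Weights: 1 su: L, 2 si:p H, 3 go L, 4 ka: L, 5 gri:s H, 6 pa L, 7 re L, 8 ka: L.
Parse right to left (heavy = foot alone; LL = one foot; stranded L unfooted): su: (ˈsi:p) (ˈgo.ka:) (ˈgri:s) pa (ˈre.ka:).
Foot heads: 2, 3, 5, 7.
Primary stress on the rightmost head = syllable 7.
Primary stress: syllable 7 → su:.si:p.go.ka:.gri:s.pa.ˈre.ka:.

7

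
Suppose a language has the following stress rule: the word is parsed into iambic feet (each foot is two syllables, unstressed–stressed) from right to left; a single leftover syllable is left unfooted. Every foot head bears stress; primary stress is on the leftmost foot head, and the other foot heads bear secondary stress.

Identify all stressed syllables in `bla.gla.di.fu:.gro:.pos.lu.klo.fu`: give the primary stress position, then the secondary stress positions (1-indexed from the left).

Parse right to left into iambic (σˈσ) feet: bla (gla.ˈdi) (fu:.ˈgro:) (pos.ˈlu) (klo.ˈfu). Syllable 1 is left unfooted.
Foot heads (stressed positions): 3, 5, 7, 9.
End Rule Leftmost: primary stress on the leftmost head = syllable 3.
Secondary stress on 5, 7, 9: bla.gla.ˈdi.fu:.ˌgro:.pos.ˌlu.klo.ˌfu.

primary 3, secondary 5, 7, 9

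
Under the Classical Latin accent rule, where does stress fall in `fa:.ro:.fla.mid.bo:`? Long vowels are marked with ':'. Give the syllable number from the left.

4

Classical Latin: stress the penult if heavy (long vowel or closed), else the antepenult.
Weights: 3 fla L, 4 mid H, 5 bo: H.
The penult (syllable 4, mid) is heavy, so it takes stress.
Stress on syllable 4: fa:.ro:.fla.ˈmid.bo:.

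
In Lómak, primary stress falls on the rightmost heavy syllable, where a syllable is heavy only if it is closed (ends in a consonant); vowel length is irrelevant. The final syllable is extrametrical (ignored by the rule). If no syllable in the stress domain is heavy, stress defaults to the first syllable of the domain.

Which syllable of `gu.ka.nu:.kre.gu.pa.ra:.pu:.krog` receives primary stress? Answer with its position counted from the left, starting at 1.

The final syllable (9, krog) is extrametrical; the stress domain is syllables 1–8.
Weights: 1 gu L, 2 ka L, 3 nu: L, 4 kre L, 5 gu L, 6 pa L, 7 ra: L, 8 pu: L.
No heavy syllable in the domain; default to the first syllable of the domain = syllable 1.
Primary stress: syllable 1 → ˈgu.ka.nu:.kre.gu.pa.ra:.pu:.krog.

1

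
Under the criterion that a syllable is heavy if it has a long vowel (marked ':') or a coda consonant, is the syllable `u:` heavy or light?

`u:`: long vowel, open (no coda). Long vowel → heavy.

heavy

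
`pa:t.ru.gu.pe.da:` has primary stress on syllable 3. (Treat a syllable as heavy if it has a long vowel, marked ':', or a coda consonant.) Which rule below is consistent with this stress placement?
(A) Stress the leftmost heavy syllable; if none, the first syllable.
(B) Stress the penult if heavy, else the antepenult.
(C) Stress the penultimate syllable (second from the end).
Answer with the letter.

Rule A → syllable 1 (observed: 3).
Rule B → syllable 3 ✓.
Rule C → syllable 4 (observed: 3).

B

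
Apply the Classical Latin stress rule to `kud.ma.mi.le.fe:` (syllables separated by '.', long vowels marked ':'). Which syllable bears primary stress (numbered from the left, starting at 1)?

Classical Latin: stress the penult if heavy (long vowel or closed), else the antepenult.
Weights: 3 mi L, 4 le L, 5 fe: H.
The penult (syllable 4, le) is light, so stress falls on the antepenult (syllable 3, mi).
Stress on syllable 3: kud.ma.ˈmi.le.fe:.

3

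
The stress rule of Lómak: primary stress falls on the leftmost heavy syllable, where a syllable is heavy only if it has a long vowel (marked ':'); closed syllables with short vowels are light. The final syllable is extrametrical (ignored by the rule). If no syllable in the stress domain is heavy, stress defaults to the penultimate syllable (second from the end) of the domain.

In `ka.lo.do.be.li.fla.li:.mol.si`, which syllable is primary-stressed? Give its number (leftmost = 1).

7

The final syllable (9, si) is extrametrical; the stress domain is syllables 1–8.
Weights: 1 ka L, 2 lo L, 3 do L, 4 be L, 5 li L, 6 fla L, 7 li: H, 8 mol L.
Heavy syllables in the domain: 7. The leftmost is syllable 7 (li:).
Primary stress: syllable 7 → ka.lo.do.be.li.fla.ˈli:.mol.si.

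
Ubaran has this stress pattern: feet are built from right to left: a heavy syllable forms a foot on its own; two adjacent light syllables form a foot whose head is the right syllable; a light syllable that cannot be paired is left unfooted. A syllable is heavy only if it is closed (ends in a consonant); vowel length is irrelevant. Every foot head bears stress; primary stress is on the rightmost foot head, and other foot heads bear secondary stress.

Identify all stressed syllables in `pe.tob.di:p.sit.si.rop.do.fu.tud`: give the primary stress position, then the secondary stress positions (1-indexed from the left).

Weights: 1 pe L, 2 tob H, 3 di:p H, 4 sit H, 5 si L, 6 rop H, 7 do L, 8 fu L, 9 tud H.
Parse right to left (heavy = foot alone; LL = one foot; stranded L unfooted): pe (ˈtob) (ˈdi:p) (ˈsit) si (ˈrop) (do.ˈfu) (ˈtud).
Foot heads: 2, 3, 4, 6, 8, 9.
Primary stress on the rightmost head = syllable 9.
Secondary stress on 2, 3, 4, 6, 8: pe.ˌtob.ˌdi:p.ˌsit.si.ˌrop.do.ˌfu.ˈtud.

primary 9, secondary 2, 3, 4, 6, 8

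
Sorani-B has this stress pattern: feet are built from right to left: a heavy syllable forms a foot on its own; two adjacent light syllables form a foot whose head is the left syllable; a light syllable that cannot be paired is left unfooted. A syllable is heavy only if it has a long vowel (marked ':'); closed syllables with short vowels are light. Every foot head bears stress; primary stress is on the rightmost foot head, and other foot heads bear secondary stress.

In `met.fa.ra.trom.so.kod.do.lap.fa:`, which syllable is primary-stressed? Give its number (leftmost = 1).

9

Weights: 1 met L, 2 fa L, 3 ra L, 4 trom L, 5 so L, 6 kod L, 7 do L, 8 lap L, 9 fa: H.
Parse right to left (heavy = foot alone; LL = one foot; stranded L unfooted): (ˈmet.fa) (ˈra.trom) (ˈso.kod) (ˈdo.lap) (ˈfa:).
Foot heads: 1, 3, 5, 7, 9.
Primary stress on the rightmost head = syllable 9.
Primary stress: syllable 9 → met.fa.ra.trom.so.kod.do.lap.ˈfa:.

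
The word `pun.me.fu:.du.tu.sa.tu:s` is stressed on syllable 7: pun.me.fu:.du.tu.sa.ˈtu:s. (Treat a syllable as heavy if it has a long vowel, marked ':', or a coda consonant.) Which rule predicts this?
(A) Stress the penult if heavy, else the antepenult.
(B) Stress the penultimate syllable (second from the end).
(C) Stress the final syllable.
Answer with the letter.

Rule A → syllable 5 (observed: 7).
Rule B → syllable 6 (observed: 7).
Rule C → syllable 7 ✓.

C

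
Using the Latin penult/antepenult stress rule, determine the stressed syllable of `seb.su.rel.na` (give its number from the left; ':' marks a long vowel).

3

Classical Latin: stress the penult if heavy (long vowel or closed), else the antepenult.
Weights: 2 su L, 3 rel H, 4 na L.
The penult (syllable 3, rel) is heavy, so it takes stress.
Stress on syllable 3: seb.su.ˈrel.na.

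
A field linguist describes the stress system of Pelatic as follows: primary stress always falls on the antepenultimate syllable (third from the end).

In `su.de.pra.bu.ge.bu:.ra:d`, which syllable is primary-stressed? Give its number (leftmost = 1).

The word has 7 syllables; the antepenultimate syllable (third from the end) is syllable 5 (ge).
Primary stress: syllable 5 → su.de.pra.bu.ˈge.bu:.ra:d.

5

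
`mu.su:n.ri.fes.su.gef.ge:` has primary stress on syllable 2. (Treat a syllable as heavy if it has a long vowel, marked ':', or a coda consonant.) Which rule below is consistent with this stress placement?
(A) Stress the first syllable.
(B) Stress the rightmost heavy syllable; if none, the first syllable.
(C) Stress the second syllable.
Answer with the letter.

C

Rule A → syllable 1 (observed: 2).
Rule B → syllable 7 (observed: 2).
Rule C → syllable 2 ✓.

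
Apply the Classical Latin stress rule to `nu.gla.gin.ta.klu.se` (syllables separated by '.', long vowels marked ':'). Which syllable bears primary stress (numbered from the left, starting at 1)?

4

Classical Latin: stress the penult if heavy (long vowel or closed), else the antepenult.
Weights: 4 ta L, 5 klu L, 6 se L.
The penult (syllable 5, klu) is light, so stress falls on the antepenult (syllable 4, ta).
Stress on syllable 4: nu.gla.gin.ˈta.klu.se.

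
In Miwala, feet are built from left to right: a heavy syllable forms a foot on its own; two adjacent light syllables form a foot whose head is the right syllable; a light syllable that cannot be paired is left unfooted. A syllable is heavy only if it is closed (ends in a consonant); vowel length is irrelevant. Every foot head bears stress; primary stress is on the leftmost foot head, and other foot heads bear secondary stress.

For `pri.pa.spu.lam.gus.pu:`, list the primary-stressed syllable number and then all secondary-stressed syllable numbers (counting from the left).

Weights: 1 pri L, 2 pa L, 3 spu L, 4 lam H, 5 gus H, 6 pu: L.
Parse left to right (heavy = foot alone; LL = one foot; stranded L unfooted): (pri.ˈpa) spu (ˈlam) (ˈgus) pu:.
Foot heads: 2, 4, 5.
Primary stress on the leftmost head = syllable 2.
Secondary stress on 4, 5: pri.ˈpa.spu.ˌlam.ˌgus.pu:.

primary 2, secondary 4, 5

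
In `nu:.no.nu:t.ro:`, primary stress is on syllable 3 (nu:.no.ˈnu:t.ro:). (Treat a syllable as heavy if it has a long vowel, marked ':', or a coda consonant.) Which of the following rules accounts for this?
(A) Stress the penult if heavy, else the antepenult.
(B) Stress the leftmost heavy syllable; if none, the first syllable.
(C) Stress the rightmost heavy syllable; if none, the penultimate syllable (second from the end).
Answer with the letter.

A

Rule A → syllable 3 ✓.
Rule B → syllable 1 (observed: 3).
Rule C → syllable 4 (observed: 3).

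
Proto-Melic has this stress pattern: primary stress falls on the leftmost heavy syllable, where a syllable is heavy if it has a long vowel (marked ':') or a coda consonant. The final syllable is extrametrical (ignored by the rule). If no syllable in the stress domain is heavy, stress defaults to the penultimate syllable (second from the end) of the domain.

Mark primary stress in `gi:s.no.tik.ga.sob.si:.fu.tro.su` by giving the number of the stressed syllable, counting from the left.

1

The final syllable (9, su) is extrametrical; the stress domain is syllables 1–8.
Weights: 1 gi:s H, 2 no L, 3 tik H, 4 ga L, 5 sob H, 6 si: H, 7 fu L, 8 tro L.
Heavy syllables in the domain: 1, 3, 5, 6. The leftmost is syllable 1 (gi:s).
Primary stress: syllable 1 → ˈgi:s.no.tik.ga.sob.si:.fu.tro.su.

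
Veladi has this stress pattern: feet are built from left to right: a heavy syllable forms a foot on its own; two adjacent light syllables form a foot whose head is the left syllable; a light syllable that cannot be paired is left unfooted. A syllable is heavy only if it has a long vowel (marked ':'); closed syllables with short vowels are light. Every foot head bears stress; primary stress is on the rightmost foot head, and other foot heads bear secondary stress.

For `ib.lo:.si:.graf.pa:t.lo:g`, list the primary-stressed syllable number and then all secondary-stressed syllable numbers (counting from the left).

Weights: 1 ib L, 2 lo: H, 3 si: H, 4 graf L, 5 pa:t H, 6 lo:g H.
Parse left to right (heavy = foot alone; LL = one foot; stranded L unfooted): ib (ˈlo:) (ˈsi:) graf (ˈpa:t) (ˈlo:g).
Foot heads: 2, 3, 5, 6.
Primary stress on the rightmost head = syllable 6.
Secondary stress on 2, 3, 5: ib.ˌlo:.ˌsi:.graf.ˌpa:t.ˈlo:g.

primary 6, secondary 2, 3, 5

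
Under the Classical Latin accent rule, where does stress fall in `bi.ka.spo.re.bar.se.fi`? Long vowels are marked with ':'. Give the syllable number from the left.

5

Classical Latin: stress the penult if heavy (long vowel or closed), else the antepenult.
Weights: 5 bar H, 6 se L, 7 fi L.
The penult (syllable 6, se) is light, so stress falls on the antepenult (syllable 5, bar).
Stress on syllable 5: bi.ka.spo.re.ˈbar.se.fi.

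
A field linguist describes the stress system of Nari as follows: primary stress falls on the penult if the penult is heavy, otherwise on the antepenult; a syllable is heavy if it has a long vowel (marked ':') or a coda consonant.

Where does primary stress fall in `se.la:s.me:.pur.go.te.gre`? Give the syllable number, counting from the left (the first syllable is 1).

5

Weights: 5 go L, 6 te L, 7 gre L.
The penult (syllable 6, te) is light, so stress falls on the antepenult (syllable 5, go).
Primary stress: syllable 5 → se.la:s.me:.pur.ˈgo.te.gre.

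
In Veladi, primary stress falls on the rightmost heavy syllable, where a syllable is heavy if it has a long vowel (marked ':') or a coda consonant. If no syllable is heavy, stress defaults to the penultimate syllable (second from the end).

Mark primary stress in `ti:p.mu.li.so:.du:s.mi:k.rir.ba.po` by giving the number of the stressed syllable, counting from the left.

Weights: 1 ti:p H, 2 mu L, 3 li L, 4 so: H, 5 du:s H, 6 mi:k H, 7 rir H, 8 ba L, 9 po L.
Heavy syllables in the domain: 1, 4, 5, 6, 7. The rightmost is syllable 7 (rir).
Primary stress: syllable 7 → ti:p.mu.li.so:.du:s.mi:k.ˈrir.ba.po.

7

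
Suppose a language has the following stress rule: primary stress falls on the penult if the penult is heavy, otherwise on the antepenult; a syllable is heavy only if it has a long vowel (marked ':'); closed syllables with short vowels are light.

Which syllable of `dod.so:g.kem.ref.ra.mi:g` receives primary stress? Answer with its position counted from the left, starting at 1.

4

Weights: 4 ref L, 5 ra L, 6 mi:g H.
The penult (syllable 5, ra) is light, so stress falls on the antepenult (syllable 4, ref).
Primary stress: syllable 4 → dod.so:g.kem.ˈref.ra.mi:g.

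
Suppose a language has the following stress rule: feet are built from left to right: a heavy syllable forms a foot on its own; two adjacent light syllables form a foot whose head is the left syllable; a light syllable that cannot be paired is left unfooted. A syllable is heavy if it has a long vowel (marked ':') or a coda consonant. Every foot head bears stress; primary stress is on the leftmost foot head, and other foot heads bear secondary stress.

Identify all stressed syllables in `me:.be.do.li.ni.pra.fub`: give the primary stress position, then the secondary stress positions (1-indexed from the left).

Weights: 1 me: H, 2 be L, 3 do L, 4 li L, 5 ni L, 6 pra L, 7 fub H.
Parse left to right (heavy = foot alone; LL = one foot; stranded L unfooted): (ˈme:) (ˈbe.do) (ˈli.ni) pra (ˈfub).
Foot heads: 1, 2, 4, 7.
Primary stress on the leftmost head = syllable 1.
Secondary stress on 2, 4, 7: ˈme:.ˌbe.do.ˌli.ni.pra.ˌfub.

primary 1, secondary 2, 4, 7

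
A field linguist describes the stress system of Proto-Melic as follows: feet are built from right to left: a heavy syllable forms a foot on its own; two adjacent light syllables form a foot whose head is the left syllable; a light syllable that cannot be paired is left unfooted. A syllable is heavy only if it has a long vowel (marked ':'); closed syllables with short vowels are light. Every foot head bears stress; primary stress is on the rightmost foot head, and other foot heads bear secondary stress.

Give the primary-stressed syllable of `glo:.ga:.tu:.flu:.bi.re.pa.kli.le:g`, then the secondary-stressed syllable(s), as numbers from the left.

primary 9, secondary 1, 2, 3, 4, 5, 7

Weights: 1 glo: H, 2 ga: H, 3 tu: H, 4 flu: H, 5 bi L, 6 re L, 7 pa L, 8 kli L, 9 le:g H.
Parse right to left (heavy = foot alone; LL = one foot; stranded L unfooted): (ˈglo:) (ˈga:) (ˈtu:) (ˈflu:) (ˈbi.re) (ˈpa.kli) (ˈle:g).
Foot heads: 1, 2, 3, 4, 5, 7, 9.
Primary stress on the rightmost head = syllable 9.
Secondary stress on 1, 2, 3, 4, 5, 7: ˌglo:.ˌga:.ˌtu:.ˌflu:.ˌbi.re.ˌpa.kli.ˈle:g.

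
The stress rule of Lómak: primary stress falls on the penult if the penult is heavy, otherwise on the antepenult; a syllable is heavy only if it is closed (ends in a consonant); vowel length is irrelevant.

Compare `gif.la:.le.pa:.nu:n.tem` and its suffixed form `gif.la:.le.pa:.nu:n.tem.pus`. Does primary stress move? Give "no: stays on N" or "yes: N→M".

Base `gif.la:.le.pa:.nu:n.tem` (6 syllables):
  Weights: 4 pa: L, 5 nu:n H, 6 tem H.
  The penult (syllable 5, nu:n) is heavy, so it takes stress.
  → primary stress on syllable 5.
Suffixed `gif.la:.le.pa:.nu:n.tem.pus` (7 syllables):
  Weights: 5 nu:n H, 6 tem H, 7 pus H.
  The penult (syllable 6, tem) is heavy, so it takes stress.
  → primary stress on syllable 6.

yes: 5→6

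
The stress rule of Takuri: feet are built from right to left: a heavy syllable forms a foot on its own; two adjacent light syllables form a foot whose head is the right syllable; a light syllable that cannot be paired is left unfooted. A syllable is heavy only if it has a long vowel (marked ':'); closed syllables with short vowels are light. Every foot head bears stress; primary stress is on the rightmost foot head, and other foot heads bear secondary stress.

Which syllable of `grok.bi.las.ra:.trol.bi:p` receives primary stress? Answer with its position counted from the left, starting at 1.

6

Weights: 1 grok L, 2 bi L, 3 las L, 4 ra: H, 5 trol L, 6 bi:p H.
Parse right to left (heavy = foot alone; LL = one foot; stranded L unfooted): grok (bi.ˈlas) (ˈra:) trol (ˈbi:p).
Foot heads: 3, 4, 6.
Primary stress on the rightmost head = syllable 6.
Primary stress: syllable 6 → grok.bi.las.ra:.trol.ˈbi:p.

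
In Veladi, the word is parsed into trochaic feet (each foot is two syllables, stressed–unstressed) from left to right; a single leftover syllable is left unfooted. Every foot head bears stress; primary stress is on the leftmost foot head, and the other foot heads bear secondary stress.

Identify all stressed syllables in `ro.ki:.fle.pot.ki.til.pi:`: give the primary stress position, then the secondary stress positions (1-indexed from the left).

primary 1, secondary 3, 5

Parse left to right into trochaic (ˈσσ) feet: (ˈro.ki:) (ˈfle.pot) (ˈki.til) pi:. Syllable 7 is left unfooted.
Foot heads (stressed positions): 1, 3, 5.
End Rule Leftmost: primary stress on the leftmost head = syllable 1.
Secondary stress on 3, 5: ˈro.ki:.ˌfle.pot.ˌki.til.pi:.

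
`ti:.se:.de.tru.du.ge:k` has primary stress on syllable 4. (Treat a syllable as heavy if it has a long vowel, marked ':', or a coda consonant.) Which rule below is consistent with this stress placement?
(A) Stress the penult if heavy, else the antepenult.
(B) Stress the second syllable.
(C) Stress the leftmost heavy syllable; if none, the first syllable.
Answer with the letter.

Rule A → syllable 4 ✓.
Rule B → syllable 2 (observed: 4).
Rule C → syllable 1 (observed: 4).

A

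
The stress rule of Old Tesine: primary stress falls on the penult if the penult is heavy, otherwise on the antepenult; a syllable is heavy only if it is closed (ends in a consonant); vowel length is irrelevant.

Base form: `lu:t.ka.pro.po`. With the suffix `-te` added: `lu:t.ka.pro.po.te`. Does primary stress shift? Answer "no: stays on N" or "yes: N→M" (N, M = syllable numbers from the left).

yes: 2→3

Base `lu:t.ka.pro.po` (4 syllables):
  Weights: 2 ka L, 3 pro L, 4 po L.
  The penult (syllable 3, pro) is light, so stress falls on the antepenult (syllable 2, ka).
  → primary stress on syllable 2.
Suffixed `lu:t.ka.pro.po.te` (5 syllables):
  Weights: 3 pro L, 4 po L, 5 te L.
  The penult (syllable 4, po) is light, so stress falls on the antepenult (syllable 3, pro).
  → primary stress on syllable 3.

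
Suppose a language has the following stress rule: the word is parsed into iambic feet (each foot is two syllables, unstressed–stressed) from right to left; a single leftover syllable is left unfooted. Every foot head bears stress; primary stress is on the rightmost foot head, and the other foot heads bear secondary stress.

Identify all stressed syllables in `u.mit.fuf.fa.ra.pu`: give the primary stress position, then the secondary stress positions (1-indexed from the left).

Parse right to left into iambic (σˈσ) feet: (u.ˈmit) (fuf.ˈfa) (ra.ˈpu).
Foot heads (stressed positions): 2, 4, 6.
End Rule Rightmost: primary stress on the rightmost head = syllable 6.
Secondary stress on 2, 4: u.ˌmit.fuf.ˌfa.ra.ˈpu.

primary 6, secondary 2, 4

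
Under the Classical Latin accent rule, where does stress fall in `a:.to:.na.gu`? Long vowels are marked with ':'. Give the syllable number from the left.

2

Classical Latin: stress the penult if heavy (long vowel or closed), else the antepenult.
Weights: 2 to: H, 3 na L, 4 gu L.
The penult (syllable 3, na) is light, so stress falls on the antepenult (syllable 2, to:).
Stress on syllable 2: a:.ˈto:.na.gu.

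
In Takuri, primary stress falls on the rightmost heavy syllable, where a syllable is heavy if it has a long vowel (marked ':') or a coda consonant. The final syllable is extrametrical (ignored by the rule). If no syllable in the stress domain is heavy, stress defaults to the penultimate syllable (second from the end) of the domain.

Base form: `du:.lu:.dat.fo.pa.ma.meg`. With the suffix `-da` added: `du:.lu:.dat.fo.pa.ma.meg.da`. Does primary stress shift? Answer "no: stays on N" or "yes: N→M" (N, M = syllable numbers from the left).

yes: 3→7

Base `du:.lu:.dat.fo.pa.ma.meg` (7 syllables):
  The final syllable (7, meg) is extrametrical; the stress domain is syllables 1–6.
  Weights: 1 du: H, 2 lu: H, 3 dat H, 4 fo L, 5 pa L, 6 ma L.
  Heavy syllables in the domain: 1, 2, 3. The rightmost is syllable 3 (dat).
  → primary stress on syllable 3.
Suffixed `du:.lu:.dat.fo.pa.ma.meg.da` (8 syllables):
  The final syllable (8, da) is extrametrical; the stress domain is syllables 1–7.
  Weights: 1 du: H, 2 lu: H, 3 dat H, 4 fo L, 5 pa L, 6 ma L, 7 meg H.
  Heavy syllables in the domain: 1, 2, 3, 7. The rightmost is syllable 7 (meg).
  → primary stress on syllable 7.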